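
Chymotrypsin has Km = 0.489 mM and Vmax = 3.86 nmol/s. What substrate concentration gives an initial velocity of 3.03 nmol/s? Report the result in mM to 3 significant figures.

1.79 mM

The required fractional saturation is v/Vmax = 3.03/3.86 = 0.7850.
Then [S]/(Km+[S]) = 0.7850 ⇒ [S] = 0.489 × 0.7850/(1 − 0.7850) = 1.79 mM.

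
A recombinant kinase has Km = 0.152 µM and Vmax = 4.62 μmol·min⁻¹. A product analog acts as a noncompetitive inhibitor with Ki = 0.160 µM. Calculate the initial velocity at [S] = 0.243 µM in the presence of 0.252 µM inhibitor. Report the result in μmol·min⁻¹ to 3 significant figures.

α = 1 + [I]/Ki = 1 + 0.252/0.160 = 2.575.
For a noncompetitive inhibitor, Vmax is reduced to Vmax/α while Km is unchanged: Km,app = 0.152 µM, Vmax,app = 1.79 μmol·min⁻¹.
v = Vmax,app·[S]/(Km,app + [S]) = 1.79 × 0.243/(0.152 + 0.243) = 1.10 μmol·min⁻¹.

1.10 μmol·min⁻¹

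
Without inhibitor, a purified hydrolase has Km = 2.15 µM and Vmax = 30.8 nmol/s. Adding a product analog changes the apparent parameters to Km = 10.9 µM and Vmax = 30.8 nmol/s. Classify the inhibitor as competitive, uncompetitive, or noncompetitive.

competitive

Km increases (2.15 → 10.9 µM) while Vmax is unchanged — the hallmark of competitive inhibition.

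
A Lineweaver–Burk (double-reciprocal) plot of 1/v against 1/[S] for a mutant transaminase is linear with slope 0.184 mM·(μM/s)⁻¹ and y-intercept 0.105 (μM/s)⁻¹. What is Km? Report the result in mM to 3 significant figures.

y-intercept = 1/Vmax ⇒ Vmax = 9.52 μM/s; slope = Km/Vmax ⇒ Km = slope × Vmax.
Km = 0.184 × 9.52 = 1.75 mM.

1.75 mM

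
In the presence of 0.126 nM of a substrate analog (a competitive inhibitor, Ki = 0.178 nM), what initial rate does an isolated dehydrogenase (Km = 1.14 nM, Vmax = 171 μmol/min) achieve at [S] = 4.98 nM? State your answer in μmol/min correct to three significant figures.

With α = 1 + [I]/Ki = 1 + 0.126/0.178 = 1.708, the competitive rate law is v = Vmax[S] / (αKm + [S]).
v = 171×4.98 / (1.708×1.14 + 4.98) = 851.6/6.927 = 123 μmol/min.

123 μmol/min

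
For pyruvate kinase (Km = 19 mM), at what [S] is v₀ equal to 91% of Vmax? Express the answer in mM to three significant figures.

v/Vmax = [S]/(Km+[S]) = 0.91, so [S] = Km·0.91/(1 − 0.91) = 19 × 10.11.
[S] = 192 mM.

192 mM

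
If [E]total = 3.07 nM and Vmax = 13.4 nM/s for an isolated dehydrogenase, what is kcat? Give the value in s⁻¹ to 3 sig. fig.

kcat = Vmax/[E]total = 13.4 nM/s / 3.07 nM = 4.36 s⁻¹.

4.36 s⁻¹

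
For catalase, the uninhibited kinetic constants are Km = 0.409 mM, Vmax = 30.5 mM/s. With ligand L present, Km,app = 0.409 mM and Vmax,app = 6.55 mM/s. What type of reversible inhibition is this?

noncompetitive

Vmax decreases (30.5 → 6.55 mM/s) while Km is unchanged — pure noncompetitive inhibition.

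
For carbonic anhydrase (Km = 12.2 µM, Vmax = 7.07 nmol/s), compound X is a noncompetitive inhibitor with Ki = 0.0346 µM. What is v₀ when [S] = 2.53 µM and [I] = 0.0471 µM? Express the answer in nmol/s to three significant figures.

With α = 1 + [I]/Ki = 1 + 0.0471/0.0346 = 2.361, the noncompetitive rate law is v = (Vmax/α)·[S] / (Km + [S]).
v = (7.07/2.361)×2.53 / (12.2 + 2.53) = 7.575/14.73 = 0.514 nmol/s.

0.514 nmol/s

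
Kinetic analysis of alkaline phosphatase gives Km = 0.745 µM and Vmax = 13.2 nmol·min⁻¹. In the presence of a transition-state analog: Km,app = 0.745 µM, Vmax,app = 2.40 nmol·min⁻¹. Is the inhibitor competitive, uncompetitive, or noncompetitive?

noncompetitive

Vmax decreases (13.2 → 2.40 nmol·min⁻¹) while Km is unchanged — pure noncompetitive inhibition.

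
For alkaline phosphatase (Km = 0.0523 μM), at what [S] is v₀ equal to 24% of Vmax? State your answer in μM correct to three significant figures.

0.0165 μM

v/Vmax = [S]/(Km+[S]) = 0.24, so [S] = Km·0.24/(1 − 0.24) = 0.0523 × 0.3158.
[S] = 0.0165 μM.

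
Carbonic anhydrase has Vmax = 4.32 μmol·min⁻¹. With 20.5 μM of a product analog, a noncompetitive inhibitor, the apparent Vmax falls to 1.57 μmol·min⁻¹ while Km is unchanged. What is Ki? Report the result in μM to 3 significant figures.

Noncompetitive: Vmax,app = Vmax/α with α = 1 + [I]/Ki.
α = Vmax/Vmax,app = 4.32/1.57 = 2.752.
Ki = [I]/(α − 1) = 20.5/1.752 = 11.7 μM.

11.7 μM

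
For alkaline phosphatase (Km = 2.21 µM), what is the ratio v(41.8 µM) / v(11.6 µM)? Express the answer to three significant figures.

1.13

Since Vmax cancels, v₂/v₁ = [S]₂(Km+[S]₁) / [S]₁(Km+[S]₂).
= 41.8×(2.21+11.6) / (11.6×(2.21+41.8)) = 577.3/510.5 = 1.13.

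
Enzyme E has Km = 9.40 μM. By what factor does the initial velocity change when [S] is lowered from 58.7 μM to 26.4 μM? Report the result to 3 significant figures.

0.856

The fractional saturations are [S]/(Km+[S]) = 58.7/68.10 = 0.8620 and 26.4/35.80 = 0.7374.
v₂/v₁ is just their ratio: 0.7374/0.8620 = 0.856.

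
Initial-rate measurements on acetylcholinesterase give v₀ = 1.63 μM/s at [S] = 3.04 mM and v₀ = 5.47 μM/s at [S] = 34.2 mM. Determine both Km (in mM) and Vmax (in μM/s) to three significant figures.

Km = 10.2 mM; Vmax = 7.10 μM/s

From v = Vmax[S]/(Km+[S]), each point gives Vmax = v(Km+[S])/[S].
Equating: 1.63(Km+3.04)/3.04 = 5.47(Km+34.2)/34.2.
0.5362·Km + 1.63 = 0.1599·Km + 5.47, so (0.5362 − 0.1599)·Km = 5.47 − 1.63.
Km = 3.840/0.3762 = 10.2 mM; then Vmax = 1.63(10.2+3.04)/3.04 = 7.10 μM/s.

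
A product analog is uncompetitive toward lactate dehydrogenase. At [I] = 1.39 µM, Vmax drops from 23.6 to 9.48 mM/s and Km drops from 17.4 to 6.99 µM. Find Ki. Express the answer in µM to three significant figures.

Uncompetitive: Vmax,app = Vmax/α (and Km,app = Km/α) with α = 1 + [I]/Ki.
α = Vmax/Vmax,app = 23.6/9.48 = 2.489.
Ki = [I]/(α − 1) = 1.39/1.489 = 0.933 µM.

0.933 µM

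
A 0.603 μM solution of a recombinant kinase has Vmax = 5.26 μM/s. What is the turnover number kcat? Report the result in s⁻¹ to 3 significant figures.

kcat = Vmax/[E]total = 5.26 μM/s / 0.603 μM = 8.72 s⁻¹.

8.72 s⁻¹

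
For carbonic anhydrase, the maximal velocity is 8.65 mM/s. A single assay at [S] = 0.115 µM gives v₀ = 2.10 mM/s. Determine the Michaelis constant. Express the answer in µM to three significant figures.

From v = Vmax[S]/(Km+[S]), Km = [S](Vmax − v)/v.
Km = 0.115 × (8.65 − 2.10) / 2.10 = 0.7533/2.10 = 0.359 µM.

0.359 µM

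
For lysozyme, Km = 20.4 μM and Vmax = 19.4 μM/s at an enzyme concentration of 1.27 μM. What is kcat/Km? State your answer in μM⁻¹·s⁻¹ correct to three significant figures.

0.749 μM⁻¹·s⁻¹

kcat = Vmax/[E]total = 19.4/1.27 = 15.3 s⁻¹.
kcat/Km = 15.3/20.4 = 0.749 μM⁻¹·s⁻¹.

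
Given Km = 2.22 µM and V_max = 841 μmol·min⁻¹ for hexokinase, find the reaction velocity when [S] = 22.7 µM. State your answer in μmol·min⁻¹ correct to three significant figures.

766 μmol·min⁻¹

v = Vmax·[S]/(Km + [S]) = 841 × 22.7 / (2.22 + 22.7)
  = 19090 / 24.92 = 766 μmol·min⁻¹.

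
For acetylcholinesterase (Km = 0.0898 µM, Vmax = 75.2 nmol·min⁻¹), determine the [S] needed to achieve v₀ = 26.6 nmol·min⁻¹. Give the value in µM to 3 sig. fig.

Rearranging v = Vmax[S]/(Km+[S]) gives [S] = Km·v/(Vmax − v).
[S] = 0.0898 × 26.6 / (75.2 − 26.6) = 2.389/48.60 = 0.0491 µM.

0.0491 µM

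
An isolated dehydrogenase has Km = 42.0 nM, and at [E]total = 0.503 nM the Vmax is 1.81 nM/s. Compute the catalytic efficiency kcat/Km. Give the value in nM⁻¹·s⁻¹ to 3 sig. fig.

0.0857 nM⁻¹·s⁻¹

kcat = Vmax/[E]total = 1.81/0.503 = 3.60 s⁻¹.
kcat/Km = 3.60/42.0 = 0.0857 nM⁻¹·s⁻¹.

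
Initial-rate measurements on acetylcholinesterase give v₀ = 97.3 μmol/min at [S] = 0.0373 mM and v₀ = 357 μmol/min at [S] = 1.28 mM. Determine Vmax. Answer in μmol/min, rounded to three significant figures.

388 μmol/min

From v = Vmax[S]/(Km+[S]), each point gives Vmax = v(Km+[S])/[S].
Equating: 97.3(Km+0.0373)/0.0373 = 357(Km+1.28)/1.28.
2609·Km + 97.3 = 278.9·Km + 357, so (2609 − 278.9)·Km = 357 − 97.3.
Km = 259.7/2330 = 0.111 mM; then Vmax = 97.3(0.111+0.0373)/0.0373 = 388 μmol/min.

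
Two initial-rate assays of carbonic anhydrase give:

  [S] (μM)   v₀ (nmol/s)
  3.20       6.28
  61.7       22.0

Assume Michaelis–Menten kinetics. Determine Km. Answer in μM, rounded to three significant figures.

9.79 μM

In reciprocal form, 1/v = (Km/Vmax)·(1/[S]) + 1/Vmax. The two points give (1/[S], 1/v) = (0.3125, 0.1592) and (0.01621, 0.04545).
Slope = (0.1592 − 0.04545)/(0.3125 − 0.01621) = 0.3840; intercept = 0.1592 − 0.3840×0.3125 = 0.03923.
Vmax = 1/intercept = 25.5 nmol/s; Km = slope × Vmax = 0.3840 × 25.5 = 9.79 μM.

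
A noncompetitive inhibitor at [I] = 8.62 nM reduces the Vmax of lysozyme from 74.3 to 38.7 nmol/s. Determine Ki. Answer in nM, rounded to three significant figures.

Noncompetitive: Vmax,app = Vmax/α with α = 1 + [I]/Ki.
α = Vmax/Vmax,app = 74.3/38.7 = 1.920.
Ki = [I]/(α − 1) = 8.62/0.9199 = 9.37 nM.

9.37 nM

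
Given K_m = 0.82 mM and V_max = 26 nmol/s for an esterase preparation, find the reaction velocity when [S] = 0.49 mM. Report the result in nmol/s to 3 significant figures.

[S]/(Km+[S]) = 0.49/1.310 = 0.3740, the fractional saturation.
v = 0.3740 × Vmax = 0.3740 × 26 = 9.73 nmol/s.

9.73 nmol/s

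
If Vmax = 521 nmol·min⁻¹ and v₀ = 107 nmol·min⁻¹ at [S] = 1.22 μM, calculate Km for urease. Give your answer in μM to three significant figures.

4.72 μM

From v = Vmax[S]/(Km+[S]), Km = [S](Vmax − v)/v.
Km = 1.22 × (521 − 107) / 107 = 505.1/107 = 4.72 μM.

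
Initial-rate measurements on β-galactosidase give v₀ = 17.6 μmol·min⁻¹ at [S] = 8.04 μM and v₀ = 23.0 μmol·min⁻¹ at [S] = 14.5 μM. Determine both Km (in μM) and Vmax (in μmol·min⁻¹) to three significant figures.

From v = Vmax[S]/(Km+[S]), each point gives Vmax = v(Km+[S])/[S].
Equating: 17.6(Km+8.04)/8.04 = 23.0(Km+14.5)/14.5.
2.189·Km + 17.6 = 1.586·Km + 23.0, so (2.189 − 1.586)·Km = 23.0 − 17.6.
Km = 5.400/0.6028 = 8.96 μM; then Vmax = 17.6(8.96+8.04)/8.04 = 37.2 μmol·min⁻¹.

Km = 8.96 μM; Vmax = 37.2 μmol·min⁻¹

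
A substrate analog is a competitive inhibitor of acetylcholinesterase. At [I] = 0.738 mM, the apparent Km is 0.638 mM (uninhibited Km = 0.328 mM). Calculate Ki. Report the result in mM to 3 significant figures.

0.781 mM

Competitive: Km,app = α·Km with α = 1 + [I]/Ki.
α = Km,app/Km = 0.638/0.328 = 1.945.
Since α = 1 + [I]/Ki, [I]/Ki = 1.945 − 1 = 0.9451 and Ki = 0.738/0.9451 = 0.781 mM.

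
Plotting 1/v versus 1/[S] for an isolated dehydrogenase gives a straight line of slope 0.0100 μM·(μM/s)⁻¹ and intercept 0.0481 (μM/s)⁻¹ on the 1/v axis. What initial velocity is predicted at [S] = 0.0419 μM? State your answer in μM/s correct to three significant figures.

3.49 μM/s

The y-intercept is 1/Vmax, so Vmax = 1/0.0481 = 20.8 μM/s.
The slope is Km/Vmax, so Km = 0.0100 × 20.8 = 0.208 μM.
Then v = 20.8 × 0.0419/(0.208 + 0.0419) = 3.49 μM/s.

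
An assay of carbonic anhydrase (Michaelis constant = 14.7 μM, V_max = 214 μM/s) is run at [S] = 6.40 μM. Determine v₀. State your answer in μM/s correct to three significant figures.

64.9 μM/s

v = Vmax·[S]/(Km + [S]) = 214 × 6.40 / (14.7 + 6.40)
  = 1370 / 21.10 = 64.9 μM/s.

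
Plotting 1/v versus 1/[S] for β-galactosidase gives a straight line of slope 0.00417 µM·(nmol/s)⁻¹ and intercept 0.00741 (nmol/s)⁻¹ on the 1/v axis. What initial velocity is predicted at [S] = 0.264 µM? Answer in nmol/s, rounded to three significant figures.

The y-intercept is 1/Vmax, so Vmax = 1/0.00741 = 135 nmol/s.
The slope is Km/Vmax, so Km = 0.00417 × 135 = 0.563 µM.
Then v = 135 × 0.264/(0.563 + 0.264) = 43.1 nmol/s.

43.1 nmol/s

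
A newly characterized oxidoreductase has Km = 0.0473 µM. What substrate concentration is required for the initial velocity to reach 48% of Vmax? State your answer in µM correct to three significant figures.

v/Vmax = [S]/(Km+[S]) = 0.48, so [S] = Km·0.48/(1 − 0.48) = 0.0473 × 0.9231.
[S] = 0.0437 µM.

0.0437 µM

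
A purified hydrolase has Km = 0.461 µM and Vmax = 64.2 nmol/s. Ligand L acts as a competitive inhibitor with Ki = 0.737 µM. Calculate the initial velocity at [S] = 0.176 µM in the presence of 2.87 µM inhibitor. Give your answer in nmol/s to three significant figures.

With α = 1 + [I]/Ki = 1 + 2.87/0.737 = 4.894, the competitive rate law is v = Vmax[S] / (αKm + [S]).
v = 64.2×0.176 / (4.894×0.461 + 0.176) = 11.30/2.432 = 4.65 nmol/s.

4.65 nmol/s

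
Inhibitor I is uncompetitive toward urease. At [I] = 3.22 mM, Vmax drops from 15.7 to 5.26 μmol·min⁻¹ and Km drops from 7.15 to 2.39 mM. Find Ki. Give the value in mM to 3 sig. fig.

1.62 mM

Uncompetitive: Vmax,app = Vmax/α (and Km,app = Km/α) with α = 1 + [I]/Ki.
α = Vmax/Vmax,app = 15.7/5.26 = 2.985.
Ki = [I]/(α − 1) = 3.22/1.985 = 1.62 mM.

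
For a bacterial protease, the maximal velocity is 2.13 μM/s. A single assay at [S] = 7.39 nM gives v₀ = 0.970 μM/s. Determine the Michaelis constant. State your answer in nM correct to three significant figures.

v/Vmax = 0.970/2.13 = 0.4554 = [S]/(Km+[S]).
So Km + [S] = [S]/0.4554 = 16.23 nM, giving Km = 16.23 − 7.39 = 8.84 nM.

8.84 nM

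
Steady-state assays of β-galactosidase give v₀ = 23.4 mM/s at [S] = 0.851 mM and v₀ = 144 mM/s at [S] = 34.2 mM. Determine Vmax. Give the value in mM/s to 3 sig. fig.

From v = Vmax[S]/(Km+[S]), each point gives Vmax = v(Km+[S])/[S].
Equating: 23.4(Km+0.851)/0.851 = 144(Km+34.2)/34.2.
27.50·Km + 23.4 = 4.211·Km + 144, so (27.50 − 4.211)·Km = 144 − 23.4.
Km = 120.6/23.29 = 5.18 mM; then Vmax = 23.4(5.18+0.851)/0.851 = 166 mM/s.

166 mM/s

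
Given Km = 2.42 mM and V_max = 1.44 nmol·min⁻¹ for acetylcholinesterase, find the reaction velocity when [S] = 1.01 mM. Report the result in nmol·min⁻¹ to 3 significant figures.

0.424 nmol·min⁻¹

[S]/(Km+[S]) = 1.01/3.430 = 0.2945, the fractional saturation.
v = 0.2945 × Vmax = 0.2945 × 1.44 = 0.424 nmol·min⁻¹.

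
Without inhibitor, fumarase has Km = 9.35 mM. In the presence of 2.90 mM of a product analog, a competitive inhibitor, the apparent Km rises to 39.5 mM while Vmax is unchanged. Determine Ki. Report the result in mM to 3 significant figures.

0.899 mM

Competitive: Km,app = α·Km with α = 1 + [I]/Ki.
α = Km,app/Km = 39.5/9.35 = 4.225.
Since α = 1 + [I]/Ki, [I]/Ki = 4.225 − 1 = 3.225 and Ki = 2.90/3.225 = 0.899 mM.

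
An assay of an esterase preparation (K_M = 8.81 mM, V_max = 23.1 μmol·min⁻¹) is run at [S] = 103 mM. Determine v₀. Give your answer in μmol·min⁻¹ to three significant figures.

21.3 μmol·min⁻¹

[S]/(Km+[S]) = 103/111.8 = 0.9212, the fractional saturation.
v = 0.9212 × Vmax = 0.9212 × 23.1 = 21.3 μmol·min⁻¹.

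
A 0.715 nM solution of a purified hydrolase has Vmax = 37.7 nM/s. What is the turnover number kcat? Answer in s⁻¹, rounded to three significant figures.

52.7 s⁻¹

kcat = Vmax/[E]total = 37.7 nM/s / 0.715 nM = 52.7 s⁻¹.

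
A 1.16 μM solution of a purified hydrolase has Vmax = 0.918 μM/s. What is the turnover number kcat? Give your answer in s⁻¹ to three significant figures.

kcat = Vmax/[E]total = 0.918 μM/s / 1.16 μM = 0.791 s⁻¹.

0.791 s⁻¹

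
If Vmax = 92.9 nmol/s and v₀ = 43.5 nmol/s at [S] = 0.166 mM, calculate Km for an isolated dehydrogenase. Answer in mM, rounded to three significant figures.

0.189 mM

v/Vmax = 43.5/92.9 = 0.4682 = [S]/(Km+[S]).
So Km + [S] = [S]/0.4682 = 0.3545 mM, giving Km = 0.3545 − 0.166 = 0.189 mM.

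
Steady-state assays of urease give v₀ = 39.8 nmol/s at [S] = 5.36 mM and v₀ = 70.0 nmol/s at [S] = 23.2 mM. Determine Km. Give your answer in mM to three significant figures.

6.85 mM

From v = Vmax[S]/(Km+[S]), each point gives Vmax = v(Km+[S])/[S].
Equating: 39.8(Km+5.36)/5.36 = 70.0(Km+23.2)/23.2.
7.425·Km + 39.8 = 3.017·Km + 70.0, so (7.425 − 3.017)·Km = 70.0 − 39.8.
Km = 30.20/4.408 = 6.85 mM; then Vmax = 39.8(6.85+5.36)/5.36 = 90.7 nmol/s.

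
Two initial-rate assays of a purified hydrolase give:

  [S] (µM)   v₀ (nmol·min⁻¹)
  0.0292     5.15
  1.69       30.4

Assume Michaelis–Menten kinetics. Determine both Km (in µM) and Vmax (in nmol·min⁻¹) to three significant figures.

Km = 0.159 µM; Vmax = 33.3 nmol·min⁻¹

In reciprocal form, 1/v = (Km/Vmax)·(1/[S]) + 1/Vmax. The two points give (1/[S], 1/v) = (34.25, 0.1942) and (0.5917, 0.03289).
Slope = (0.1942 − 0.03289)/(34.25 − 0.5917) = 0.004792; intercept = 0.1942 − 0.004792×34.25 = 0.03006.
Vmax = 1/intercept = 33.3 nmol·min⁻¹; Km = slope × Vmax = 0.004792 × 33.3 = 0.159 µM.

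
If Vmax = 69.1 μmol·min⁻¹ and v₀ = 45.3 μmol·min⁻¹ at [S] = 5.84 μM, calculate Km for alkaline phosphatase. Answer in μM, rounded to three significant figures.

v/Vmax = 45.3/69.1 = 0.6556 = [S]/(Km+[S]).
So Km + [S] = [S]/0.6556 = 8.908 μM, giving Km = 8.908 − 5.84 = 3.07 μM.

3.07 μM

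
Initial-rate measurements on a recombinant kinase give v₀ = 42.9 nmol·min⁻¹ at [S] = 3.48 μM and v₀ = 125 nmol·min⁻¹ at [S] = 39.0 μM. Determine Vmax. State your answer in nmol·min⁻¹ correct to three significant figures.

In reciprocal form, 1/v = (Km/Vmax)·(1/[S]) + 1/Vmax. The two points give (1/[S], 1/v) = (0.2874, 0.02331) and (0.02564, 0.008000).
Slope = (0.02331 − 0.008000)/(0.2874 − 0.02564) = 0.05850; intercept = 0.02331 − 0.05850×0.2874 = 0.006500.
Vmax = 1/intercept = 154 nmol·min⁻¹; Km = slope × Vmax = 0.05850 × 154 = 9.00 μM.

154 nmol·min⁻¹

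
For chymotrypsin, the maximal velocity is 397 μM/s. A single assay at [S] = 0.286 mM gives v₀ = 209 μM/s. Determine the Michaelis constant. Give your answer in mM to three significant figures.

0.257 mM

v/Vmax = 209/397 = 0.5264 = [S]/(Km+[S]).
So Km + [S] = [S]/0.5264 = 0.5433 mM, giving Km = 0.5433 − 0.286 = 0.257 mM.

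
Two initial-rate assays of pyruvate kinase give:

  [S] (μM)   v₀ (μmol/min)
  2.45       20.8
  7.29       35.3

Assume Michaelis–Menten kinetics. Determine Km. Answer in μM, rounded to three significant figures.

3.98 μM

From v = Vmax[S]/(Km+[S]), each point gives Vmax = v(Km+[S])/[S].
Equating: 20.8(Km+2.45)/2.45 = 35.3(Km+7.29)/7.29.
8.490·Km + 20.8 = 4.842·Km + 35.3, so (8.490 − 4.842)·Km = 35.3 − 20.8.
Km = 14.50/3.648 = 3.98 μM; then Vmax = 20.8(3.98+2.45)/2.45 = 54.5 μmol/min.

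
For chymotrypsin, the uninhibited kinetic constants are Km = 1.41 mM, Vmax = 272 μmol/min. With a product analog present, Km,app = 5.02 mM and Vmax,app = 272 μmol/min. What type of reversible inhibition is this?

competitive

Km increases (1.41 → 5.02 mM) while Vmax is unchanged — the hallmark of competitive inhibition.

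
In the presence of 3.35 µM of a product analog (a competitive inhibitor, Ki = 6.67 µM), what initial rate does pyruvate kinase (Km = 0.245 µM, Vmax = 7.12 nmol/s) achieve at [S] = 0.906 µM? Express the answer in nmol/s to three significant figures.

5.06 nmol/s

With α = 1 + [I]/Ki = 1 + 3.35/6.67 = 1.502, the competitive rate law is v = Vmax[S] / (αKm + [S]).
v = 7.12×0.906 / (1.502×0.245 + 0.906) = 6.451/1.274 = 5.06 nmol/s.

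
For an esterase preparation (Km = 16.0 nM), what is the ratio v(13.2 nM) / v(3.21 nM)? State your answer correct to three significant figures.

2.71

Since Vmax cancels, v₂/v₁ = [S]₂(Km+[S]₁) / [S]₁(Km+[S]₂).
= 13.2×(16.0+3.21) / (3.21×(16.0+13.2)) = 253.6/93.73 = 2.71.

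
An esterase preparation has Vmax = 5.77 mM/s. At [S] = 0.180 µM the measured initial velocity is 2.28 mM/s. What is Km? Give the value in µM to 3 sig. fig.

From v = Vmax[S]/(Km+[S]), Km = [S](Vmax − v)/v.
Km = 0.180 × (5.77 − 2.28) / 2.28 = 0.6282/2.28 = 0.276 µM.

0.276 µM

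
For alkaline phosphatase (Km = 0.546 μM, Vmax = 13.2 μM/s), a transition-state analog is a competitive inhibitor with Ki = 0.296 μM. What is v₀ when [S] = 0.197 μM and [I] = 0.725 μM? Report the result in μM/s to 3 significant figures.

1.25 μM/s

With α = 1 + [I]/Ki = 1 + 0.725/0.296 = 3.449, the competitive rate law is v = Vmax[S] / (αKm + [S]).
v = 13.2×0.197 / (3.449×0.546 + 0.197) = 2.600/2.080 = 1.25 μM/s.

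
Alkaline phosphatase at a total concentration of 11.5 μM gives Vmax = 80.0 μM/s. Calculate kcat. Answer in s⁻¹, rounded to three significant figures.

kcat = Vmax/[E]total = 80.0 μM/s / 11.5 μM = 6.96 s⁻¹.

6.96 s⁻¹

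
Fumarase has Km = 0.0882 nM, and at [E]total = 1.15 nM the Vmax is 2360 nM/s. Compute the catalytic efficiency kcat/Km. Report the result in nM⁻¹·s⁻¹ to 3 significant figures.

kcat = Vmax/[E]total = 2360/1.15 = 2050 s⁻¹.
kcat/Km = 2050/0.0882 = 23300 nM⁻¹·s⁻¹.

23300 nM⁻¹·s⁻¹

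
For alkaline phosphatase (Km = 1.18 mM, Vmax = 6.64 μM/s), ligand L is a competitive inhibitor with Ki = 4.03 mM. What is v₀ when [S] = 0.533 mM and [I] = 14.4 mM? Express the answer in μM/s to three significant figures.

0.597 μM/s

α = 1 + [I]/Ki = 1 + 14.4/4.03 = 4.573.
For a competitive inhibitor, Vmax is unchanged and the apparent Km becomes α·Km: Km,app = 5.40 mM, Vmax,app = 6.64 μM/s.
v = Vmax,app·[S]/(Km,app + [S]) = 6.64 × 0.533/(5.40 + 0.533) = 0.597 μM/s.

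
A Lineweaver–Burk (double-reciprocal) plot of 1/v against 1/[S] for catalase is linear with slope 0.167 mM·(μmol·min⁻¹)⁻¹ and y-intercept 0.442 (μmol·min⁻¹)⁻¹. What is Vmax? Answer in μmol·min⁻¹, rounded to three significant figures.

2.26 μmol·min⁻¹

The y-intercept of a Lineweaver–Burk plot equals 1/Vmax, so Vmax = 1/0.442 = 2.26 μmol·min⁻¹.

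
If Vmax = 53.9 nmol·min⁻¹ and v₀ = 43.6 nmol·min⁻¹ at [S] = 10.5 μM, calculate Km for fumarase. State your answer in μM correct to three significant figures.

2.48 μM

From v = Vmax[S]/(Km+[S]), Km = [S](Vmax − v)/v.
Km = 10.5 × (53.9 − 43.6) / 43.6 = 108.1/43.6 = 2.48 μM.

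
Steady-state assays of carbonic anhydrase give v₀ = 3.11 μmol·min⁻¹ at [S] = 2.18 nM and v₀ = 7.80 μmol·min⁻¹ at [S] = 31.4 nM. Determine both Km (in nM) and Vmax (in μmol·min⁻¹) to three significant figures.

Km = 3.98 nM; Vmax = 8.79 μmol·min⁻¹

From v = Vmax[S]/(Km+[S]), each point gives Vmax = v(Km+[S])/[S].
Equating: 3.11(Km+2.18)/2.18 = 7.80(Km+31.4)/31.4.
1.427·Km + 3.11 = 0.2484·Km + 7.80, so (1.427 − 0.2484)·Km = 7.80 − 3.11.
Km = 4.690/1.178 = 3.98 nM; then Vmax = 3.11(3.98+2.18)/2.18 = 8.79 μmol·min⁻¹.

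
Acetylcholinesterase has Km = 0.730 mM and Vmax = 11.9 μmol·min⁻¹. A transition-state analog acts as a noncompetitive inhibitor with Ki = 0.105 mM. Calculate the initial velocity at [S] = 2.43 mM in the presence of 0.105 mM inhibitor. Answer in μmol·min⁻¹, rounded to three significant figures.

4.58 μmol·min⁻¹

With α = 1 + [I]/Ki = 1 + 0.105/0.105 = 2.000, the noncompetitive rate law is v = (Vmax/α)·[S] / (Km + [S]).
v = (11.9/2.000)×2.43 / (0.730 + 2.43) = 14.46/3.160 = 4.58 μmol·min⁻¹.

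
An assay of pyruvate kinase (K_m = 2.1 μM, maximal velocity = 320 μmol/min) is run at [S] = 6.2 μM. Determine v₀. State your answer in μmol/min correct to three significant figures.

239 μmol/min

[S]/(Km+[S]) = 6.2/8.300 = 0.7470, the fractional saturation.
v = 0.7470 × Vmax = 0.7470 × 320 = 239 μmol/min.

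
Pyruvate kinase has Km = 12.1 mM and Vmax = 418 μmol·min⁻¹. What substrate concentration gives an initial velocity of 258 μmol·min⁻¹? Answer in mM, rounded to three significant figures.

19.5 mM

Rearranging v = Vmax[S]/(Km+[S]) gives [S] = Km·v/(Vmax − v).
[S] = 12.1 × 258 / (418 − 258) = 3122/160.0 = 19.5 mM.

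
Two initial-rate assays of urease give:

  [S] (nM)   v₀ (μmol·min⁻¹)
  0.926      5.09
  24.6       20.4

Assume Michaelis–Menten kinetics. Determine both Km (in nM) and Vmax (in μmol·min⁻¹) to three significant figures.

In reciprocal form, 1/v = (Km/Vmax)·(1/[S]) + 1/Vmax. The two points give (1/[S], 1/v) = (1.080, 0.1965) and (0.04065, 0.04902).
Slope = (0.1965 − 0.04902)/(1.080 − 0.04065) = 0.1419; intercept = 0.1965 − 0.1419×1.080 = 0.04325.
Vmax = 1/intercept = 23.1 μmol·min⁻¹; Km = slope × Vmax = 0.1419 × 23.1 = 3.28 nM.

Km = 3.28 nM; Vmax = 23.1 μmol·min⁻¹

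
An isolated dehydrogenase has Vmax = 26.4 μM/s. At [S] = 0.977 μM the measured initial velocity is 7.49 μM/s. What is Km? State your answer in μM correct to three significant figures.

2.47 μM

From v = Vmax[S]/(Km+[S]), Km = [S](Vmax − v)/v.
Km = 0.977 × (26.4 − 7.49) / 7.49 = 18.48/7.49 = 2.47 μM.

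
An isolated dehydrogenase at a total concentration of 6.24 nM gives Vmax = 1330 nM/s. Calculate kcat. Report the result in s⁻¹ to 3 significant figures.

kcat = Vmax/[E]total = 1330 nM/s / 6.24 nM = 213 s⁻¹.

213 s⁻¹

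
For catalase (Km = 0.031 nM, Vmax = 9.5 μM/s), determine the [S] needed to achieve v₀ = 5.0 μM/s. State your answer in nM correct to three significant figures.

0.0344 nM

Rearranging v = Vmax[S]/(Km+[S]) gives [S] = Km·v/(Vmax − v).
[S] = 0.031 × 5.0 / (9.5 − 5.0) = 0.1550/4.500 = 0.0344 nM.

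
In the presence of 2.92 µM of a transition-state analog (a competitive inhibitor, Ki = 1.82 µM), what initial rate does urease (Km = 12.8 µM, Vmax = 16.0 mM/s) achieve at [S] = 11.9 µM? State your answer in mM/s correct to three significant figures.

4.21 mM/s

With α = 1 + [I]/Ki = 1 + 2.92/1.82 = 2.604, the competitive rate law is v = Vmax[S] / (αKm + [S]).
v = 16.0×11.9 / (2.604×12.8 + 11.9) = 190.4/45.24 = 4.21 mM/s.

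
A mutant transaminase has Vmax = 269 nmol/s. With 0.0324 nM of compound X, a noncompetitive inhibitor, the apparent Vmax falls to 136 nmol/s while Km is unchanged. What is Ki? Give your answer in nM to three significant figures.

Noncompetitive: Vmax,app = Vmax/α with α = 1 + [I]/Ki.
α = Vmax/Vmax,app = 269/136 = 1.978.
Since α = 1 + [I]/Ki, [I]/Ki = 1.978 − 1 = 0.9779 and Ki = 0.0324/0.9779 = 0.0331 nM.

0.0331 nM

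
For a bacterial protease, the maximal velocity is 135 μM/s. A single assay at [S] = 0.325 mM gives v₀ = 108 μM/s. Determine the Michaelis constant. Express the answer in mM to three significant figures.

v/Vmax = 108/135 = 0.8000 = [S]/(Km+[S]).
So Km + [S] = [S]/0.8000 = 0.4062 mM, giving Km = 0.4062 − 0.325 = 0.0812 mM.

0.0812 mM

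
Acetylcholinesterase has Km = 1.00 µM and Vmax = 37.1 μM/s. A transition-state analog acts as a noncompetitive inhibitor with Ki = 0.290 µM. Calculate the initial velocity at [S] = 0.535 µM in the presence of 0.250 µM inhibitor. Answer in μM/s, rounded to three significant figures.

α = 1 + [I]/Ki = 1 + 0.250/0.290 = 1.862.
For a noncompetitive inhibitor, Vmax is reduced to Vmax/α while Km is unchanged: Km,app = 1.00 µM, Vmax,app = 19.9 μM/s.
v = Vmax,app·[S]/(Km,app + [S]) = 19.9 × 0.535/(1.00 + 0.535) = 6.94 μM/s.

6.94 μM/s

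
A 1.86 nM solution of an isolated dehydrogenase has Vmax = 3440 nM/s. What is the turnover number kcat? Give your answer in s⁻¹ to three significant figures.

kcat = Vmax/[E]total = 3440 nM/s / 1.86 nM = 1850 s⁻¹.

1850 s⁻¹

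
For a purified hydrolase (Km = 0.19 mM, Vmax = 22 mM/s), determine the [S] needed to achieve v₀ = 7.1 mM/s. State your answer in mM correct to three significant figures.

0.0905 mM

Rearranging v = Vmax[S]/(Km+[S]) gives [S] = Km·v/(Vmax − v).
[S] = 0.19 × 7.1 / (22 − 7.1) = 1.349/14.90 = 0.0905 mM.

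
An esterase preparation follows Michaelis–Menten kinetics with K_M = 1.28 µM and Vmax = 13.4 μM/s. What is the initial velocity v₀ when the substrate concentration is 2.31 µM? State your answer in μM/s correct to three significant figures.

v = Vmax·[S]/(Km + [S]) = 13.4 × 2.31 / (1.28 + 2.31)
  = 30.95 / 3.590 = 8.62 μM/s.

8.62 μM/s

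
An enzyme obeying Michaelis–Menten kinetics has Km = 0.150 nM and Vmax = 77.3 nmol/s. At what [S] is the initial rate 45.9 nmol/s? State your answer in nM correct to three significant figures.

Rearranging v = Vmax[S]/(Km+[S]) gives [S] = Km·v/(Vmax − v).
[S] = 0.150 × 45.9 / (77.3 − 45.9) = 6.885/31.40 = 0.219 nM.

0.219 nM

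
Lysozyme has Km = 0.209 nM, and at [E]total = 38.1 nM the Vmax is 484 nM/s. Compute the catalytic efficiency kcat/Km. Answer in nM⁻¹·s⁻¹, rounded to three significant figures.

kcat = Vmax/[E]total = 484/38.1 = 12.7 s⁻¹.
kcat/Km = 12.7/0.209 = 60.8 nM⁻¹·s⁻¹.

60.8 nM⁻¹·s⁻¹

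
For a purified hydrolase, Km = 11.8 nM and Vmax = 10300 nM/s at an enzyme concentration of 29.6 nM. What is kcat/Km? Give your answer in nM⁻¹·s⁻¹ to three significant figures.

29.5 nM⁻¹·s⁻¹

kcat = Vmax/[E]total = 10300/29.6 = 348 s⁻¹.
kcat/Km = 348/11.8 = 29.5 nM⁻¹·s⁻¹.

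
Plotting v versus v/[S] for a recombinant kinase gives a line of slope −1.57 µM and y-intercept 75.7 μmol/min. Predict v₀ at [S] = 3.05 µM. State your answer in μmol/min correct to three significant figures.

In the Eadie–Hofstee form v = Vmax − Km·(v/[S]), the slope is −Km and the intercept is Vmax, so Km = 1.57 µM and Vmax = 75.7 μmol/min.
v = 75.7 × 3.05/(1.57 + 3.05) = 50.0 μmol/min.

50.0 μmol/min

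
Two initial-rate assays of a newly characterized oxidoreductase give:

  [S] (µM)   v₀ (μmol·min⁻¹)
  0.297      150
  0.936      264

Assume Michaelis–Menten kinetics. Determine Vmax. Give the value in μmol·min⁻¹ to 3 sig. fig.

408 μmol·min⁻¹

From v = Vmax[S]/(Km+[S]), each point gives Vmax = v(Km+[S])/[S].
Equating: 150(Km+0.297)/0.297 = 264(Km+0.936)/0.936.
505.1·Km + 150 = 282.1·Km + 264, so (505.1 − 282.1)·Km = 264 − 150.
Km = 114.0/223.0 = 0.511 µM; then Vmax = 150(0.511+0.297)/0.297 = 408 μmol·min⁻¹.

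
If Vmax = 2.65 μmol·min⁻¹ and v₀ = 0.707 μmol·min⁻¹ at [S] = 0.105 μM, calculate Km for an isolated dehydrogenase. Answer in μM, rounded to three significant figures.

v/Vmax = 0.707/2.65 = 0.2668 = [S]/(Km+[S]).
So Km + [S] = [S]/0.2668 = 0.3936 μM, giving Km = 0.3936 − 0.105 = 0.289 μM.

0.289 μM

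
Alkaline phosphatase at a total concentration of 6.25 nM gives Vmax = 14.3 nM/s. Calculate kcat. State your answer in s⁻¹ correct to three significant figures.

2.29 s⁻¹

kcat = Vmax/[E]total = 14.3 nM/s / 6.25 nM = 2.29 s⁻¹.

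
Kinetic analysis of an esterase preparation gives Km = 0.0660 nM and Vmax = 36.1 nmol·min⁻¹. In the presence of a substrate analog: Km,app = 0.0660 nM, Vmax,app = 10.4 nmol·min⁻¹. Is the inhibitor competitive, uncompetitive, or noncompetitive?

Vmax decreases (36.1 → 10.4 nmol·min⁻¹) while Km is unchanged — pure noncompetitive inhibition.

noncompetitive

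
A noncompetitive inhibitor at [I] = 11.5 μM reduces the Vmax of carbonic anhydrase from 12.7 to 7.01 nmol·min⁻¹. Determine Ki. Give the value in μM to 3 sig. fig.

Noncompetitive: Vmax,app = Vmax/α with α = 1 + [I]/Ki.
α = Vmax/Vmax,app = 12.7/7.01 = 1.812.
Since α = 1 + [I]/Ki, [I]/Ki = 1.812 − 1 = 0.8117 and Ki = 11.5/0.8117 = 14.2 μM.

14.2 μM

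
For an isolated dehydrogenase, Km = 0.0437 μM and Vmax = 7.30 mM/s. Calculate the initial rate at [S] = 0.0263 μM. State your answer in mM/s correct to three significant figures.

2.74 mM/s

[S]/(Km+[S]) = 0.0263/0.07000 = 0.3757, the fractional saturation.
v = 0.3757 × Vmax = 0.3757 × 7.30 = 2.74 mM/s.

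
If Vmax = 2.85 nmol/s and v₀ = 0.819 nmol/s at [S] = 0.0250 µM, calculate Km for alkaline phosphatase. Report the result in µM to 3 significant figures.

From v = Vmax[S]/(Km+[S]), Km = [S](Vmax − v)/v.
Km = 0.0250 × (2.85 − 0.819) / 0.819 = 0.05078/0.819 = 0.0620 µM.

0.0620 µM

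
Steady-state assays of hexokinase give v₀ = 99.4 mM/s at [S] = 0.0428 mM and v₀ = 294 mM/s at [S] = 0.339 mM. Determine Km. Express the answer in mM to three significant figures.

From v = Vmax[S]/(Km+[S]), each point gives Vmax = v(Km+[S])/[S].
Equating: 99.4(Km+0.0428)/0.0428 = 294(Km+0.339)/0.339.
2322·Km + 99.4 = 867.3·Km + 294, so (2322 − 867.3)·Km = 294 − 99.4.
Km = 194.6/1455 = 0.134 mM; then Vmax = 99.4(0.134+0.0428)/0.0428 = 410 mM/s.

0.134 mM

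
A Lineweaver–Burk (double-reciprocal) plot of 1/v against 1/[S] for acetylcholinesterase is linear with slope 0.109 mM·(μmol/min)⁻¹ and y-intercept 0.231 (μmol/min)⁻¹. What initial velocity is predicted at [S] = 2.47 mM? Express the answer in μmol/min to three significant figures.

The y-intercept is 1/Vmax, so Vmax = 1/0.231 = 4.33 μmol/min.
The slope is Km/Vmax, so Km = 0.109 × 4.33 = 0.472 mM.
Then v = 4.33 × 2.47/(0.472 + 2.47) = 3.63 μmol/min.

3.63 μmol/min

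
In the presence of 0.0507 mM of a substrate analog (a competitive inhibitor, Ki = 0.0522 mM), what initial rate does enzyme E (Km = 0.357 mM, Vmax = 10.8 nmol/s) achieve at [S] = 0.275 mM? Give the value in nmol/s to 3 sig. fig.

With α = 1 + [I]/Ki = 1 + 0.0507/0.0522 = 1.971, the competitive rate law is v = Vmax[S] / (αKm + [S]).
v = 10.8×0.275 / (1.971×0.357 + 0.275) = 2.970/0.9787 = 3.03 nmol/s.

3.03 nmol/s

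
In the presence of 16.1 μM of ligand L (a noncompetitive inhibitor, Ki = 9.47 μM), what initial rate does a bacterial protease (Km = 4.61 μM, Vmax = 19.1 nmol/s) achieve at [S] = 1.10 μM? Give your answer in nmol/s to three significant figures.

1.36 nmol/s

With α = 1 + [I]/Ki = 1 + 16.1/9.47 = 2.700, the noncompetitive rate law is v = (Vmax/α)·[S] / (Km + [S]).
v = (19.1/2.700)×1.10 / (4.61 + 1.10) = 7.781/5.710 = 1.36 nmol/s.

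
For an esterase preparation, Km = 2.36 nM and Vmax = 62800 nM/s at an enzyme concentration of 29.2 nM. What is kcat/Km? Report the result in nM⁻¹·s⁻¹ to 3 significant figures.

911 nM⁻¹·s⁻¹

kcat = Vmax/[E]total = 62800/29.2 = 2150 s⁻¹.
kcat/Km = 2150/2.36 = 911 nM⁻¹·s⁻¹.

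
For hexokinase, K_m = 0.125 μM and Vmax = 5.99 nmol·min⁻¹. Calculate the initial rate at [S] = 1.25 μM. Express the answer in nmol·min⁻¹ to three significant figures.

5.45 nmol·min⁻¹

v = Vmax·[S]/(Km + [S]) = 5.99 × 1.25 / (0.125 + 1.25)
  = 7.488 / 1.375 = 5.45 nmol·min⁻¹.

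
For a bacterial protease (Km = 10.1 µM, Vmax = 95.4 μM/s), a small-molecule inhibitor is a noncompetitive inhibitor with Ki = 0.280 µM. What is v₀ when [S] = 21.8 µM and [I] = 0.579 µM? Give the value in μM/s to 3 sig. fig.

21.3 μM/s

α = 1 + [I]/Ki = 1 + 0.579/0.280 = 3.068.
For a noncompetitive inhibitor, Vmax is reduced to Vmax/α while Km is unchanged: Km,app = 10.1 µM, Vmax,app = 31.1 μM/s.
v = Vmax,app·[S]/(Km,app + [S]) = 31.1 × 21.8/(10.1 + 21.8) = 21.3 μM/s.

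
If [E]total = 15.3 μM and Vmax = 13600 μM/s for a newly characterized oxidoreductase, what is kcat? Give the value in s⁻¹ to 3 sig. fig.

889 s⁻¹

kcat = Vmax/[E]total = 13600 μM/s / 15.3 μM = 889 s⁻¹.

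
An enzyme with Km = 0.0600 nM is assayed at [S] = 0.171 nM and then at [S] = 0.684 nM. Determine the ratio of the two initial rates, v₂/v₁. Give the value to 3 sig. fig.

1.24

The fractional saturations are [S]/(Km+[S]) = 0.171/0.2310 = 0.7403 and 0.684/0.7440 = 0.9194.
v₂/v₁ is just their ratio: 0.9194/0.7403 = 1.24.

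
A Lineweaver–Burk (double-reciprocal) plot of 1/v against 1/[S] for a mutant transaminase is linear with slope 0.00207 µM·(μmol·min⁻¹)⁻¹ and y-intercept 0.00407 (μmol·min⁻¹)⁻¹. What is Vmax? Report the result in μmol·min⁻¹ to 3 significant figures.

246 μmol·min⁻¹

The y-intercept of a Lineweaver–Burk plot equals 1/Vmax, so Vmax = 1/0.00407 = 246 μmol·min⁻¹.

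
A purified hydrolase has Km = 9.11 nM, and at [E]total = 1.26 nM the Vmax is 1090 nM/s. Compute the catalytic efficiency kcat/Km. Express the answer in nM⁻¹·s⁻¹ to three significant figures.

95.0 nM⁻¹·s⁻¹

kcat = Vmax/[E]total = 1090/1.26 = 865 s⁻¹.
kcat/Km = 865/9.11 = 95.0 nM⁻¹·s⁻¹.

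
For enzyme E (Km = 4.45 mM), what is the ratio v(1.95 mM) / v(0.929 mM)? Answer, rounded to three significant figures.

1.76

Since Vmax cancels, v₂/v₁ = [S]₂(Km+[S]₁) / [S]₁(Km+[S]₂).
= 1.95×(4.45+0.929) / (0.929×(4.45+1.95)) = 10.49/5.946 = 1.76.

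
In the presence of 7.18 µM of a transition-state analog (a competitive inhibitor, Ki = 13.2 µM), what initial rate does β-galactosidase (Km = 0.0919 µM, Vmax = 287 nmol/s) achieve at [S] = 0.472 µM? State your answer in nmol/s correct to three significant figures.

α = 1 + [I]/Ki = 1 + 7.18/13.2 = 1.544.
For a competitive inhibitor, Vmax is unchanged and the apparent Km becomes α·Km: Km,app = 0.142 µM, Vmax,app = 287 nmol/s.
v = Vmax,app·[S]/(Km,app + [S]) = 287 × 0.472/(0.142 + 0.472) = 221 nmol/s.

221 nmol/s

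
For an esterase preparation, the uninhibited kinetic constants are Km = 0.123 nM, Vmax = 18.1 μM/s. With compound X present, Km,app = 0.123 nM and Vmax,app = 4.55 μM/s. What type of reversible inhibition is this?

Vmax decreases (18.1 → 4.55 μM/s) while Km is unchanged — pure noncompetitive inhibition.

noncompetitive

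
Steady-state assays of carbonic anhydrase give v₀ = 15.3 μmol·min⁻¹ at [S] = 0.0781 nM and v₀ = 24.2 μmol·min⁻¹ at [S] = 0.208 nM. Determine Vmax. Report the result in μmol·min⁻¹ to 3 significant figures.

In reciprocal form, 1/v = (Km/Vmax)·(1/[S]) + 1/Vmax. The two points give (1/[S], 1/v) = (12.80, 0.06536) and (4.808, 0.04132).
Slope = (0.06536 − 0.04132)/(12.80 − 4.808) = 0.003006; intercept = 0.06536 − 0.003006×12.80 = 0.02687.
Vmax = 1/intercept = 37.2 μmol·min⁻¹; Km = slope × Vmax = 0.003006 × 37.2 = 0.112 nM.

37.2 μmol·min⁻¹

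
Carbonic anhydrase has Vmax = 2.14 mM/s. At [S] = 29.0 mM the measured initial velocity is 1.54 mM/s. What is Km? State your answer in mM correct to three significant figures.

11.3 mM

From v = Vmax[S]/(Km+[S]), Km = [S](Vmax − v)/v.
Km = 29.0 × (2.14 − 1.54) / 1.54 = 17.40/1.54 = 11.3 mM.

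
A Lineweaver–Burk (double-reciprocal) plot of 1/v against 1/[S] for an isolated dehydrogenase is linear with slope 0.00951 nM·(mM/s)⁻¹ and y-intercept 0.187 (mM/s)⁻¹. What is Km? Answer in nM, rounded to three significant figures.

y-intercept = 1/Vmax ⇒ Vmax = 5.35 mM/s; slope = Km/Vmax ⇒ Km = slope × Vmax.
Km = 0.00951 × 5.35 = 0.0509 nM.

0.0509 nM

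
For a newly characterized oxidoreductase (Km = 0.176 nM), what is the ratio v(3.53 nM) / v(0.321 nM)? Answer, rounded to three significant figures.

The fractional saturations are [S]/(Km+[S]) = 0.321/0.4970 = 0.6459 and 3.53/3.706 = 0.9525.
v₂/v₁ is just their ratio: 0.9525/0.6459 = 1.47.

1.47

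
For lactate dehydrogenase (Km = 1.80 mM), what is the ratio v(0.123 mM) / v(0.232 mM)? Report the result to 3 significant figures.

0.560

The fractional saturations are [S]/(Km+[S]) = 0.232/2.032 = 0.1142 and 0.123/1.923 = 0.06396.
v₂/v₁ is just their ratio: 0.06396/0.1142 = 0.560.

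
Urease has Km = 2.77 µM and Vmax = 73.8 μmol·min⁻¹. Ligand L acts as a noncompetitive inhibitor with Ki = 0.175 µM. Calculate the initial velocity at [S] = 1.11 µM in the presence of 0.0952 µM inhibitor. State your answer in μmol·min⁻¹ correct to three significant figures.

With α = 1 + [I]/Ki = 1 + 0.0952/0.175 = 1.544, the noncompetitive rate law is v = (Vmax/α)·[S] / (Km + [S]).
v = (73.8/1.544)×1.11 / (2.77 + 1.11) = 53.06/3.880 = 13.7 μmol·min⁻¹.

13.7 μmol·min⁻¹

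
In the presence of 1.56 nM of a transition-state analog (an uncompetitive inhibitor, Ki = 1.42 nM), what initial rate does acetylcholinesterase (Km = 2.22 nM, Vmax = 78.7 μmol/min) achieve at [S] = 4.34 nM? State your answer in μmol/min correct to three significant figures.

α = 1 + [I]/Ki = 1 + 1.56/1.42 = 2.099.
For an uncompetitive inhibitor, both parameters are divided by α, giving Vmax/α and Km/α: Km,app = 1.06 nM, Vmax,app = 37.5 μmol/min.
v = Vmax,app·[S]/(Km,app + [S]) = 37.5 × 4.34/(1.06 + 4.34) = 30.2 μmol/min.

30.2 μmol/min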